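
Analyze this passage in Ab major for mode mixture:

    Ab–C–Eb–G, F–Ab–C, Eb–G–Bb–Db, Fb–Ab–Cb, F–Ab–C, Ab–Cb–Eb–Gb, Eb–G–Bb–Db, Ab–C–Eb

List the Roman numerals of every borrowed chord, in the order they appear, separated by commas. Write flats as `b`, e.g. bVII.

The diatonic triads in Ab major are Ab, Bbm, Cm, Db, Eb, Fm, Gdim. Ab–C–Eb–G = Abmaj7, F–Ab–C = Fm, Eb–G–Bb–Db = Eb7 and Ab–C–Eb = Ab all belong to that set. But Fb–Ab–Cb is foreign: the diatonic vi on degree 6 is Fm, whereas Fb comes from Ab minor. It is labeled bVI. But Ab–Cb–Eb–Gb is foreign: the diatonic I on degree 1 is Ab, whereas Abm7 comes from Ab minor. It is labeled i7.

bVI, i7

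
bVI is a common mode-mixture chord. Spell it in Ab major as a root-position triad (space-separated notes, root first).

Scale degree 6 in Ab major is F. bVI uses the lowered form, Fb, taken from Ab minor. Stacking thirds in Ab minor on Fb gives Fb–Ab–Cb.

Fb Ab Cb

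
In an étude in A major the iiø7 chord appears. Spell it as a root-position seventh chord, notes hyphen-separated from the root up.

The root, B, is scale degree 2 — the same note in A major and A minor; only the chord quality changes. In A minor the chord on B is B–D–F–A.

B-D-F-A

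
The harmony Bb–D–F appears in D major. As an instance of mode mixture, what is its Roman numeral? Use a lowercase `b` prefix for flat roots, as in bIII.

Bb is the lowered form of scale degree 6 in D major (the diatonic degree 6 is B). Diatonically D major has Bm (vi) on that degree; Bb–D–F is instead the major chord native to D minor, so it takes the label bVI.

bVI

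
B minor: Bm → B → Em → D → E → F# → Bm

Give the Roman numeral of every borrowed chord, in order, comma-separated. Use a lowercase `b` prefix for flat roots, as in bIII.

I, IV

In B minor (with V from harmonic minor) the diatonic chords are Bm, C#dim, D, Em, F#, G, A. Of the given chords, Bm, Em, D and F# are diatonic. B (B–D#–F#) doesn't fit — on degree 1 B minor would have Bm (i). B is the degree-1 chord of B major, so it is the borrowed I. E (E–G#–B) is not: scale degree 4 in B minor carries Em (iv). In B major the chord on that degree is E, so here it functions as IV, borrowed from the parallel major.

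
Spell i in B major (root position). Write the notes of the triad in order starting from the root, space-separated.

i is built on scale degree 1, which is B in both B major and its parallel. Stacking thirds in B minor on B gives B–D–F#.

B D F#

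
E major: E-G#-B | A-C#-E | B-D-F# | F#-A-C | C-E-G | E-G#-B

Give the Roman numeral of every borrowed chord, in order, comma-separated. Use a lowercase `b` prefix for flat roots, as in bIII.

In E major the diatonic chords are E, F#m, G#m, A, B, C#m, D#dim. Of the given chords, E–G#–B = E and A–C#–E = A are diatonic. B–D–F# is not: scale degree 5 in E major carries B (V). In E minor the chord on that degree is Bm, so here it functions as v, borrowed from the parallel minor. F#–A–C is not: scale degree 2 in E major carries F#m (ii). In E minor the chord on that degree is F#dim, so here it functions as ii°, borrowed from the parallel minor. But C–E–G is foreign: the diatonic vi on degree 6 is C#m, whereas C comes from E minor. It is labeled bVI.

v, ii°, bVI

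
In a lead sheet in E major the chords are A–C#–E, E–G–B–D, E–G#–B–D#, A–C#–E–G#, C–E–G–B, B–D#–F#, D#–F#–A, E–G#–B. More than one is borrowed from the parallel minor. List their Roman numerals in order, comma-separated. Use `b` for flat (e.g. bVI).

i7, bVImaj7

E major has the diatonic set E, F#m, G#m, A, B, C#m, D#dim. A–C#–E = A, E–G#–B–D# = Emaj7, A–C#–E–G# = Amaj7, B–D#–F# = B, D#–F#–A = D#dim and E–G#–B = E all belong to that set. E–G–B–D doesn't fit — on degree 1 E major would have E (I). Em7 is the degree-1 chord of E minor, so it is the borrowed i7. But C–E–G–B is foreign: the diatonic vi on degree 6 is C#m, whereas Cmaj7 comes from E minor. It is labeled bVImaj7.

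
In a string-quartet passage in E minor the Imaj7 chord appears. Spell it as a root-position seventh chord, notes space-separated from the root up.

Imaj7 is built on scale degree 1, which is E in both E minor and its parallel. Stacking thirds in E major on E gives E–G#–B–D#.

E G# B D#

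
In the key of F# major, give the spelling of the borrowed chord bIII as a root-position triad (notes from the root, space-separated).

A C# E

The root of bIII is the lowered 3rd degree: A# becomes A. Stacking thirds in F# minor on A gives A–C#–E.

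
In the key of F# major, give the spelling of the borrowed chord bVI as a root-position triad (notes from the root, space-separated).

Scale degree 6 in F# major is D#. bVI uses the lowered form, D, taken from F# minor. In F# minor the chord on D is D–F#–A.

D F# A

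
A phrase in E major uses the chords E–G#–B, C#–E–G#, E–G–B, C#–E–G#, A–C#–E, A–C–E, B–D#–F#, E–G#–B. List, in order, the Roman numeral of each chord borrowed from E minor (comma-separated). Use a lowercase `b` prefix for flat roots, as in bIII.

i, iv

E major has the diatonic set E, F#m, G#m, A, B, C#m, D#dim. E–G#–B = E, C#–E–G# = C#m, A–C#–E = A and B–D#–F# = B are all diatonic. But E–G–B is foreign: the diatonic I on degree 1 is E, whereas Em comes from E minor. It is labeled i. A–C–E is not: scale degree 4 in E major carries A (IV). In E minor the chord on that degree is Am, so here it functions as iv, borrowed from the parallel minor.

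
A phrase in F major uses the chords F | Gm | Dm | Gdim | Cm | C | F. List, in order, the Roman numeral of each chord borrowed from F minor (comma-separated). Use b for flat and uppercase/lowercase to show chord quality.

In F major the diatonic chords are F, Gm, Am, Bb, C, Dm, Edim. F, Gm, Dm and C all belong to that set. But Gdim (G–Bb–Db) is foreign: the diatonic ii on degree 2 is Gm, whereas Gdim comes from F minor. It is labeled ii°. But Cm (C–Eb–G) is foreign: the diatonic V on degree 5 is C, whereas Cm comes from F minor. It is labeled v.

ii°, v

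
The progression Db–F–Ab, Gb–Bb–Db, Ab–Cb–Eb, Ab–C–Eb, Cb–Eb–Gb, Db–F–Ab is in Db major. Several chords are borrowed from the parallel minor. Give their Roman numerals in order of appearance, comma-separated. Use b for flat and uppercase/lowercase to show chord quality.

In Db major the diatonic chords are Db, Ebm, Fm, Gb, Ab, Bbm, Cdim. Db–F–Ab = Db, Gb–Bb–Db = Gb and Ab–C–Eb = Ab are all diatonic. Ab–Cb–Eb is not: scale degree 5 in Db major carries Ab (V). In Db minor the chord on that degree is Abm, so here it functions as v, borrowed from the parallel minor. Cb–Eb–Gb doesn't fit — on degree 7 Db major would have Cdim (vii°). Cb is the degree-7 chord of Db minor, so it is the borrowed bVII.

v, bVII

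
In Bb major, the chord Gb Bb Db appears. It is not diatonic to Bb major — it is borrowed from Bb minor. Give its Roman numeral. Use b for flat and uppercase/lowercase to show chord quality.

bVI

Gb is the lowered form of scale degree 6 in Bb major (the diatonic degree 6 is G). The diatonic chord on degree 6 would be Gm (vi), but Gb–Bb–Db is the major chord from Bb minor. As a borrowed chord it is labeled bVI.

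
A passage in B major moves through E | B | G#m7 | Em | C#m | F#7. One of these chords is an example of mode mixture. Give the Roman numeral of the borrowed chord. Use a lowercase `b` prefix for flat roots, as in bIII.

iv

B major has the diatonic set B, C#m, D#m, E, F#, G#m, A#dim. E, B, G#m7, C#m and F#7 all belong to that set. Em (E–G–B) doesn't fit — on degree 4 B major would have E (IV). Em is the degree-4 chord of B minor, so it is the borrowed iv.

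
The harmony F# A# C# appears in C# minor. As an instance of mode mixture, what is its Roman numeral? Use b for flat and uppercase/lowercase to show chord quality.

IV

F# is scale degree 4 in C# minor. Diatonically C# minor has F#m (iv) on that degree; F#–A#–C# is instead the major chord native to C# major, so it takes the label IV.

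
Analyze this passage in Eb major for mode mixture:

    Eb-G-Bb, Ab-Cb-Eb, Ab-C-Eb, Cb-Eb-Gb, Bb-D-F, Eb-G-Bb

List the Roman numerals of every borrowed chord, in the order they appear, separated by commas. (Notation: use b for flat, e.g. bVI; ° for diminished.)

iv, bVI

Eb major has the diatonic set Eb, Fm, Gm, Ab, Bb, Cm, Ddim. Eb–G–Bb = Eb, Ab–C–Eb = Ab and Bb–D–F = Bb are all diatonic. But Ab–Cb–Eb is foreign: the diatonic IV on degree 4 is Ab, whereas Abm comes from Eb minor. It is labeled iv. But Cb–Eb–Gb is foreign: the diatonic vi on degree 6 is Cm, whereas Cb comes from Eb minor. It is labeled bVI.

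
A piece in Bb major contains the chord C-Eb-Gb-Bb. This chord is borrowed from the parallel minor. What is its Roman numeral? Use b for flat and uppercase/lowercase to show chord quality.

C is scale degree 2 in Bb major. Diatonically Bb major has Cm (ii) on that degree; C–Eb–Gb–Bb is instead the half-diminished-seventh chord native to Bb minor, so it takes the label iiø7.

iiø7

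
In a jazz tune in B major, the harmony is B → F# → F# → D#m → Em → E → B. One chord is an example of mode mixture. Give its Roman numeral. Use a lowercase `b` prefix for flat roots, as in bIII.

In B major the diatonic chords are B, C#m, D#m, E, F#, G#m, A#dim. Of the given chords, B, F#, D#m and E are diatonic. But Em (E–G–B) is foreign: the diatonic IV on degree 4 is E, whereas Em comes from B minor. It is labeled iv.

iv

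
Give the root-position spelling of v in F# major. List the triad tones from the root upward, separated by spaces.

C# E G#

The root, C#, is scale degree 5 — the same note in F# major and F# minor; only the chord quality changes. Stacking thirds in F# minor on C# gives C#–E–G#.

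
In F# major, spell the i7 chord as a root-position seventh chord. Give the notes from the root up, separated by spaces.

The root, F#, is scale degree 1 — the same note in F# major and F# minor; only the chord quality changes. In F# minor the chord on F# is F#–A–C#–E.

F# A C# E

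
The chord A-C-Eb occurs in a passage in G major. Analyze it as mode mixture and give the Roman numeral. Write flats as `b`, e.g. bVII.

ii°

A is scale degree 2 in G major. A–C–Eb is a diminished chord — the form found in G minor, not the diatonic ii (Am). Borrowed into G major it is written ii°.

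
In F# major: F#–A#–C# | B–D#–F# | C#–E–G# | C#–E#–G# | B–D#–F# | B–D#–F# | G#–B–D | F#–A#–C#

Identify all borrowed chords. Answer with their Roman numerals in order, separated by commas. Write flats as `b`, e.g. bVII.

F# major has the diatonic set F#, G#m, A#m, B, C#, D#m, E#dim. F#–A#–C# = F#, B–D#–F# = B and C#–E#–G# = C# all belong to that set. C#–E–G# doesn't fit — on degree 5 F# major would have C# (V). C#m is the degree-5 chord of F# minor, so it is the borrowed v. G#–B–D is not: scale degree 2 in F# major carries G#m (ii). In F# minor the chord on that degree is G#dim, so here it functions as ii°, borrowed from the parallel minor.

v, ii°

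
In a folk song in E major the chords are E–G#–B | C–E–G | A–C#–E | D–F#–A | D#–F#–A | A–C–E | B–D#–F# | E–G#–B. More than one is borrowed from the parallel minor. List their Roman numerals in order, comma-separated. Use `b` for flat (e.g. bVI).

bVI, bVII, iv

The diatonic triads in E major are E, F#m, G#m, A, B, C#m, D#dim. E–G#–B = E, A–C#–E = A, D#–F#–A = D#dim and B–D#–F# = B all belong to that set. C–E–G doesn't fit — on degree 6 E major would have C#m (vi). C is the degree-6 chord of E minor, so it is the borrowed bVI. D–F#–A doesn't fit — on degree 7 E major would have D#dim (vii°). D is the degree-7 chord of E minor, so it is the borrowed bVII. A–C–E is not: scale degree 4 in E major carries A (IV). In E minor the chord on that degree is Am, so here it functions as iv, borrowed from the parallel minor.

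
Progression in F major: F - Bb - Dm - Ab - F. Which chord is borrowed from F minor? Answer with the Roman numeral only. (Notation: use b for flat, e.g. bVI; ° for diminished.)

In F major the diatonic chords are F, Gm, Am, Bb, C, Dm, Edim. Of the given chords, F, Bb and Dm are diatonic. But Ab (Ab–C–Eb) is foreign: the diatonic iii on degree 3 is Am, whereas Ab comes from F minor. It is labeled bIII.

bIII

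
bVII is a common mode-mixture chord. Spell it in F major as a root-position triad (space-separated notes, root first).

Scale degree 7 in F major is E. bVII uses the lowered form, Eb, taken from F minor. Building the major chord from the parallel minor on Eb: Eb–G–Bb.

Eb G Bb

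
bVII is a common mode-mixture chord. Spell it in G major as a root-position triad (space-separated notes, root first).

The root of bVII is the lowered 7th degree: F# becomes F. In G minor the chord on F is F–A–C.

F A C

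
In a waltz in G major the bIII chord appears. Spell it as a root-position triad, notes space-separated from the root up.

Bb D F

bIII is built on the lowered scale degree 3. In G major degree 3 is B; lowered it becomes Bb. Stacking thirds in G minor on Bb gives Bb–D–F.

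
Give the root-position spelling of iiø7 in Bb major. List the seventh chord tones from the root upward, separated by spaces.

iiø7 is built on scale degree 2, which is C in both Bb major and its parallel. Building the half-diminished-seventh chord from the parallel minor on C: C–Eb–Gb–Bb.

C Eb Gb Bb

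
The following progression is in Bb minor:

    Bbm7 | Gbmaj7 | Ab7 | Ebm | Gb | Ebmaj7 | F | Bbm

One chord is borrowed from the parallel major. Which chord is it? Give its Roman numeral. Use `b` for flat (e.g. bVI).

IVmaj7

The diatonic triads in Bb minor (with V from harmonic minor) are Bbm, Cdim, Db, Ebm, F, Gb, Ab. Bbm7, Gbmaj7, Ab7, Ebm, Gb, F and Bbm are all diatonic. But Ebmaj7 (Eb–G–Bb–D) is foreign: the diatonic iv on degree 4 is Ebm, whereas Ebmaj7 comes from Bb major. It is labeled IVmaj7.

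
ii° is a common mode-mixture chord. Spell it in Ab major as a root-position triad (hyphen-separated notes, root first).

The root, Bb, is scale degree 2 — the same note in Ab major and Ab minor; only the chord quality changes. Stacking thirds in Ab minor on Bb gives Bb–Db–Fb.

Bb-Db-Fb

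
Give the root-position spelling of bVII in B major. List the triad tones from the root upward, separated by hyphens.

A-C#-E

bVII is built on the lowered scale degree 7. In B major degree 7 is A#; lowered it becomes A. Building the major chord from the parallel minor on A: A–C#–E.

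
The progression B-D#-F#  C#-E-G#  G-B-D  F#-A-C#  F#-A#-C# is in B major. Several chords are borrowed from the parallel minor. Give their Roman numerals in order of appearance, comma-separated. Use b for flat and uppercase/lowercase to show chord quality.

The diatonic triads in B major are B, C#m, D#m, E, F#, G#m, A#dim. Of the given chords, B–D#–F# = B, C#–E–G# = C#m and F#–A#–C# = F# are diatonic. G–B–D doesn't fit — on degree 6 B major would have G#m (vi). G is the degree-6 chord of B minor, so it is the borrowed bVI. F#–A–C# doesn't fit — on degree 5 B major would have F# (V). F#m is the degree-5 chord of B minor, so it is the borrowed v.

bVI, v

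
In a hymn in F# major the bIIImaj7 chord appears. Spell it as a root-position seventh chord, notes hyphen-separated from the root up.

A-C#-E-G#

The root of bIIImaj7 is the lowered 3rd degree: A# becomes A. Building the major-seventh chord from the parallel minor on A: A–C#–E–G#.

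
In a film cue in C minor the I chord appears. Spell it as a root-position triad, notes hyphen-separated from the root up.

C-E-G

I is built on scale degree 1, which is C in both C minor and its parallel. In C major the chord on C is C–E–G.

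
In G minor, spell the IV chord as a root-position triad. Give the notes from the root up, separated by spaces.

The root, C, is scale degree 4 — the same note in G minor and G major; only the chord quality changes. Building the major chord from the parallel major on C: C–E–G.

C E G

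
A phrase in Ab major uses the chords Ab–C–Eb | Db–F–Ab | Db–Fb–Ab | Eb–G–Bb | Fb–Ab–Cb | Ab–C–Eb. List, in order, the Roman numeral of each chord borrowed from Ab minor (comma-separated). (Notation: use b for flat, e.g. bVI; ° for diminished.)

iv, bVI

In Ab major the diatonic chords are Ab, Bbm, Cm, Db, Eb, Fm, Gdim. Ab–C–Eb = Ab, Db–F–Ab = Db and Eb–G–Bb = Eb are all diatonic. Db–Fb–Ab is not: scale degree 4 in Ab major carries Db (IV). In Ab minor the chord on that degree is Dbm, so here it functions as iv, borrowed from the parallel minor. But Fb–Ab–Cb is foreign: the diatonic vi on degree 6 is Fm, whereas Fb comes from Ab minor. It is labeled bVI.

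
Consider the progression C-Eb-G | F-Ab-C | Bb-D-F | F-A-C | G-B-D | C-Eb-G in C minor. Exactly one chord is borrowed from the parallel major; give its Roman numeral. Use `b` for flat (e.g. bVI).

In C minor (with V from harmonic minor) the diatonic chords are Cm, Ddim, Eb, Fm, G, Ab, Bb. C–Eb–G = Cm, F–Ab–C = Fm, Bb–D–F = Bb and G–B–D = G all belong to that set. F–A–C is not: scale degree 4 in C minor carries Fm (iv). In C major the chord on that degree is F, so here it functions as IV, borrowed from the parallel major.

IV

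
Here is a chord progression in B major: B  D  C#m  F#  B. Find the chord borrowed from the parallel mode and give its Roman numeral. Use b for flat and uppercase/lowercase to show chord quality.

bIII

In B major the diatonic chords are B, C#m, D#m, E, F#, G#m, A#dim. B, C#m and F# are all diatonic. But D (D–F#–A) is foreign: the diatonic iii on degree 3 is D#m, whereas D comes from B minor. It is labeled bIII.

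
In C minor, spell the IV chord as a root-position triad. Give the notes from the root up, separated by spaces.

The root, F, is scale degree 4 — the same note in C minor and C major; only the chord quality changes. Stacking thirds in C major on F gives F–A–C.

F A C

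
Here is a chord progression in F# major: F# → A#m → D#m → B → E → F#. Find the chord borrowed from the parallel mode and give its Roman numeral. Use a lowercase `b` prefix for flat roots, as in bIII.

bVII

The diatonic triads in F# major are F#, G#m, A#m, B, C#, D#m, E#dim. F#, A#m, D#m and B all belong to that set. E (E–G#–B) doesn't fit — on degree 7 F# major would have E#dim (vii°). E is the degree-7 chord of F# minor, so it is the borrowed bVII.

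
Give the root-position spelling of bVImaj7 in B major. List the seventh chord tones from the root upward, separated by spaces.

bVImaj7 is built on the lowered scale degree 6. In B major degree 6 is G#; lowered it becomes G. Building the major-seventh chord from the parallel minor on G: G–B–D–F#.

G B D F#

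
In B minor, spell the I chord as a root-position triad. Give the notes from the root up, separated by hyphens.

The root, B, is scale degree 1 — the same note in B minor and B major; only the chord quality changes. In B major the chord on B is B–D#–F#.

B-D#-F#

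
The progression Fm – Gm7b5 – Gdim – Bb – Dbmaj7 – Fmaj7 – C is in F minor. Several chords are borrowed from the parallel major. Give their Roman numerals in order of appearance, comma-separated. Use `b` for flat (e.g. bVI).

IV, Imaj7

In F minor (with V from harmonic minor) the diatonic chords are Fm, Gdim, Ab, Bbm, C, Db, Eb. Fm, Gm7b5, Gdim, Dbmaj7 and C are all diatonic. Bb (Bb–D–F) doesn't fit — on degree 4 F minor would have Bbm (iv). Bb is the degree-4 chord of F major, so it is the borrowed IV. Fmaj7 (F–A–C–E) doesn't fit — on degree 1 F minor would have Fm (i). Fmaj7 is the degree-1 chord of F major, so it is the borrowed Imaj7.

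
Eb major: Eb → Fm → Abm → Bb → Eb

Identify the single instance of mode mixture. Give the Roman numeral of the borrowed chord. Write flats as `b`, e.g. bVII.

In Eb major the diatonic chords are Eb, Fm, Gm, Ab, Bb, Cm, Ddim. Eb, Fm and Bb are all diatonic. Abm (Ab–Cb–Eb) is not: scale degree 4 in Eb major carries Ab (IV). In Eb minor the chord on that degree is Abm, so here it functions as iv, borrowed from the parallel minor.

iv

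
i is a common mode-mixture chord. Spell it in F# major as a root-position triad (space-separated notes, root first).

F# A C#

The root, F#, is scale degree 1 — the same note in F# major and F# minor; only the chord quality changes. Building the minor chord from the parallel minor on F#: F#–A–C#.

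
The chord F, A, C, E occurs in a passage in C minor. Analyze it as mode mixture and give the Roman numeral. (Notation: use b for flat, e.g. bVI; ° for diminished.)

IVmaj7

F is scale degree 4 in C minor. F–A–C–E is a major-seventh chord — the form found in C major, not the diatonic iv (Fm). Borrowed into C minor it is written IVmaj7.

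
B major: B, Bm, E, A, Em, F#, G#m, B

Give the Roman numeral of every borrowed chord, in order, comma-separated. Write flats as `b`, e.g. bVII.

i, bVII, iv

The diatonic triads in B major are B, C#m, D#m, E, F#, G#m, A#dim. B, E, F# and G#m all belong to that set. Bm (B–D–F#) doesn't fit — on degree 1 B major would have B (I). Bm is the degree-1 chord of B minor, so it is the borrowed i. A (A–C#–E) is not: scale degree 7 in B major carries A#dim (vii°). In B minor the chord on that degree is A, so here it functions as bVII, borrowed from the parallel minor. Em (E–G–B) doesn't fit — on degree 4 B major would have E (IV). Em is the degree-4 chord of B minor, so it is the borrowed iv.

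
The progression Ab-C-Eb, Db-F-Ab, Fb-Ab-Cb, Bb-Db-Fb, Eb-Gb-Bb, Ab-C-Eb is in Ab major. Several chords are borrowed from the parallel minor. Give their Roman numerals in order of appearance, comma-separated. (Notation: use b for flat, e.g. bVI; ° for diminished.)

bVI, ii°, v

Ab major has the diatonic set Ab, Bbm, Cm, Db, Eb, Fm, Gdim. Of the given chords, Ab–C–Eb = Ab and Db–F–Ab = Db are diatonic. Fb–Ab–Cb is not: scale degree 6 in Ab major carries Fm (vi). In Ab minor the chord on that degree is Fb, so here it functions as bVI, borrowed from the parallel minor. Bb–Db–Fb is not: scale degree 2 in Ab major carries Bbm (ii). In Ab minor the chord on that degree is Bbdim, so here it functions as ii°, borrowed from the parallel minor. Eb–Gb–Bb is not: scale degree 5 in Ab major carries Eb (V). In Ab minor the chord on that degree is Ebm, so here it functions as v, borrowed from the parallel minor.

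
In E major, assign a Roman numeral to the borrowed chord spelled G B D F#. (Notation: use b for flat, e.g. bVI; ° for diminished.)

bIIImaj7

G is the lowered form of scale degree 3 in E major (the diatonic degree 3 is G#). Diatonically E major has G#m (iii) on that degree; G–B–D–F# is instead the major-seventh chord native to E minor, so it takes the label bIIImaj7.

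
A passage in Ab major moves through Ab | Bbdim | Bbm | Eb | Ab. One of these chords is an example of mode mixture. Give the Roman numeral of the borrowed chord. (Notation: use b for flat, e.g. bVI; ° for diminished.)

ii°

The diatonic triads in Ab major are Ab, Bbm, Cm, Db, Eb, Fm, Gdim. Ab, Bbm and Eb are all diatonic. But Bbdim (Bb–Db–Fb) is foreign: the diatonic ii on degree 2 is Bbm, whereas Bbdim comes from Ab minor. It is labeled ii°.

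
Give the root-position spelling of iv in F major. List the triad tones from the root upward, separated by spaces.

Bb Db F

iv is built on scale degree 4, which is Bb in both F major and its parallel. Stacking thirds in F minor on Bb gives Bb–Db–F.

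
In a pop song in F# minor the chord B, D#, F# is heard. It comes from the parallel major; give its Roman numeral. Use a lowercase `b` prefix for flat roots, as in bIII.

B is scale degree 4 in F# minor. Diatonically F# minor has Bm (iv) on that degree; B–D#–F# is instead the major chord native to F# major, so it takes the label IV.

IV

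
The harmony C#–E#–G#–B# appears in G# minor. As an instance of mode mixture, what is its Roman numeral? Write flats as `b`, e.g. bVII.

IVmaj7

The root C# is the diatonic 4th degree of G# minor; the borrowing shows in the chord quality. C#–E#–G#–B# is a major-seventh chord — the form found in G# major, not the diatonic iv (C#m). Borrowed into G# minor it is written IVmaj7.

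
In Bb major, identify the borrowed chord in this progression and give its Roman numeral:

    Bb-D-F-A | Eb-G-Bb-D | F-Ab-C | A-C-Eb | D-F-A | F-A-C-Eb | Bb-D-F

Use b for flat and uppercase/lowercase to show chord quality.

In Bb major the diatonic chords are Bb, Cm, Dm, Eb, F, Gm, Adim. Of the given chords, Bb–D–F–A = Bbmaj7, Eb–G–Bb–D = Ebmaj7, A–C–Eb = Adim, D–F–A = Dm, F–A–C–Eb = F7 and Bb–D–F = Bb are diatonic. F–Ab–C doesn't fit — on degree 5 Bb major would have F (V). Fm is the degree-5 chord of Bb minor, so it is the borrowed v.

v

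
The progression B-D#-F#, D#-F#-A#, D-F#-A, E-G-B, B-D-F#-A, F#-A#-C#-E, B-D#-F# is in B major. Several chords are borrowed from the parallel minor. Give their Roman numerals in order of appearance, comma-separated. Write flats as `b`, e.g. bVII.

In B major the diatonic chords are B, C#m, D#m, E, F#, G#m, A#dim. B–D#–F# = B, D#–F#–A# = D#m and F#–A#–C#–E = F#7 are all diatonic. But D–F#–A is foreign: the diatonic iii on degree 3 is D#m, whereas D comes from B minor. It is labeled bIII. E–G–B is not: scale degree 4 in B major carries E (IV). In B minor the chord on that degree is Em, so here it functions as iv, borrowed from the parallel minor. B–D–F#–A doesn't fit — on degree 1 B major would have B (I). Bm7 is the degree-1 chord of B minor, so it is the borrowed i7.

bIII, iv, i7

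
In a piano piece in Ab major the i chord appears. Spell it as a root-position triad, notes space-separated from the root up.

Ab Cb Eb

i is built on scale degree 1, which is Ab in both Ab major and its parallel. Stacking thirds in Ab minor on Ab gives Ab–Cb–Eb.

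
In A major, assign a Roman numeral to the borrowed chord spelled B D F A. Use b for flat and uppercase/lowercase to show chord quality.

The root B is the diatonic 2nd degree of A major; the borrowing shows in the chord quality. Diatonically A major has Bm (ii) on that degree; B–D–F–A is instead the half-diminished-seventh chord native to A minor, so it takes the label iiø7.

iiø7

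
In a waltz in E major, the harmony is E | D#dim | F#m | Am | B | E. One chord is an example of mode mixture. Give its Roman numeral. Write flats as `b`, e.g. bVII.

iv

The diatonic triads in E major are E, F#m, G#m, A, B, C#m, D#dim. Of the given chords, E, D#dim, F#m and B are diatonic. Am (A–C–E) is not: scale degree 4 in E major carries A (IV). In E minor the chord on that degree is Am, so here it functions as iv, borrowed from the parallel minor.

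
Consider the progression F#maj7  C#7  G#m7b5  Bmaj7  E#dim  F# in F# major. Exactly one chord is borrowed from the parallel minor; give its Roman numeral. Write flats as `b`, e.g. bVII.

The diatonic triads in F# major are F#, G#m, A#m, B, C#, D#m, E#dim. F#maj7, C#7, Bmaj7, E#dim and F# all belong to that set. G#m7b5 (G#–B–D–F#) doesn't fit — on degree 2 F# major would have G#m (ii). G#m7b5 is the degree-2 chord of F# minor, so it is the borrowed iiø7.

iiø7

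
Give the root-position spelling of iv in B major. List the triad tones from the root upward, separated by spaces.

E G B

The root, E, is scale degree 4 — the same note in B major and B minor; only the chord quality changes. Stacking thirds in B minor on E gives E–G–B.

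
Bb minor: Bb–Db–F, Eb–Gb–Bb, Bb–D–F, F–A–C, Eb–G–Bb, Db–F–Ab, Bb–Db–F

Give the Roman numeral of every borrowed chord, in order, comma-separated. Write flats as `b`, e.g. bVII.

The diatonic triads in Bb minor (with V from harmonic minor) are Bbm, Cdim, Db, Ebm, F, Gb, Ab. Of the given chords, Bb–Db–F = Bbm, Eb–Gb–Bb = Ebm, F–A–C = F and Db–F–Ab = Db are diatonic. Bb–D–F doesn't fit — on degree 1 Bb minor would have Bbm (i). Bb is the degree-1 chord of Bb major, so it is the borrowed I. Eb–G–Bb doesn't fit — on degree 4 Bb minor would have Ebm (iv). Eb is the degree-4 chord of Bb major, so it is the borrowed IV.

I, IV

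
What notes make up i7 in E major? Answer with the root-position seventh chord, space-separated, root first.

i7 is built on scale degree 1, which is E in both E major and its parallel. In E minor the chord on E is E–G–B–D.

E G B D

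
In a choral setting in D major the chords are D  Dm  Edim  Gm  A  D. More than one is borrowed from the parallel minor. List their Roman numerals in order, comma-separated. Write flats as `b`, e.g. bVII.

i, ii°, iv

D major has the diatonic set D, Em, F#m, G, A, Bm, C#dim. Of the given chords, D and A are diatonic. Dm (D–F–A) doesn't fit — on degree 1 D major would have D (I). Dm is the degree-1 chord of D minor, so it is the borrowed i. Edim (E–G–Bb) is not: scale degree 2 in D major carries Em (ii). In D minor the chord on that degree is Edim, so here it functions as ii°, borrowed from the parallel minor. But Gm (G–Bb–D) is foreign: the diatonic IV on degree 4 is G, whereas Gm comes from D minor. It is labeled iv.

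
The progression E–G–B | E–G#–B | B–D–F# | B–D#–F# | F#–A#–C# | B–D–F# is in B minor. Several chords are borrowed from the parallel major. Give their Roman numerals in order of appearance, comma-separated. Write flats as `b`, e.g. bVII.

In B minor (with V from harmonic minor) the diatonic chords are Bm, C#dim, D, Em, F#, G, A. Of the given chords, E–G–B = Em, B–D–F# = Bm and F#–A#–C# = F# are diatonic. E–G#–B doesn't fit — on degree 4 B minor would have Em (iv). E is the degree-4 chord of B major, so it is the borrowed IV. B–D#–F# is not: scale degree 1 in B minor carries Bm (i). In B major the chord on that degree is B, so here it functions as I, borrowed from the parallel major.

IV, I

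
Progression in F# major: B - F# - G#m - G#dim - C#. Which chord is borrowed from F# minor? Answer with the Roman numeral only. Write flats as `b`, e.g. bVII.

ii°

F# major has the diatonic set F#, G#m, A#m, B, C#, D#m, E#dim. Of the given chords, B, F#, G#m and C# are diatonic. But G#dim (G#–B–D) is foreign: the diatonic ii on degree 2 is G#m, whereas G#dim comes from F# minor. It is labeled ii°.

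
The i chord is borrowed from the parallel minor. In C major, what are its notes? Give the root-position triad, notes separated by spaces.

C Eb G

i is built on scale degree 1, which is C in both C major and its parallel. In C minor the chord on C is C–Eb–G.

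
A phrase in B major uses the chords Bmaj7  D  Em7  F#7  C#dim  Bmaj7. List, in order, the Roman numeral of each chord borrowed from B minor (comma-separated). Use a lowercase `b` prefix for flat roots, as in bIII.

In B major the diatonic chords are B, C#m, D#m, E, F#, G#m, A#dim. Bmaj7 and F#7 both belong to that set. D (D–F#–A) doesn't fit — on degree 3 B major would have D#m (iii). D is the degree-3 chord of B minor, so it is the borrowed bIII. Em7 (E–G–B–D) is not: scale degree 4 in B major carries E (IV). In B minor the chord on that degree is Em7, so here it functions as iv7, borrowed from the parallel minor. But C#dim (C#–E–G) is foreign: the diatonic ii on degree 2 is C#m, whereas C#dim comes from B minor. It is labeled ii°.

bIII, iv7, ii°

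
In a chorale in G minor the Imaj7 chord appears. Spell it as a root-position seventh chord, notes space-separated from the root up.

The root, G, is scale degree 1 — the same note in G minor and G major; only the chord quality changes. In G major the chord on G is G–B–D–F#.

G B D F#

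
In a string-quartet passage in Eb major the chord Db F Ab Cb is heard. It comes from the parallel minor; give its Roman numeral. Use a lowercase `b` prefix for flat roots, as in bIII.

bVII7

In Eb major scale degree 7 is D; Db is its lowered form, from Eb minor. Diatonically Eb major has Ddim (vii°) on that degree; Db–F–Ab–Cb is instead the dominant-seventh chord native to Eb minor, so it takes the label bVII7.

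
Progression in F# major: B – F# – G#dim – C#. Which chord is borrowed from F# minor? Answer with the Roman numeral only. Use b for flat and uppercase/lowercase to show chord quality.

ii°

F# major has the diatonic set F#, G#m, A#m, B, C#, D#m, E#dim. B, F# and C# all belong to that set. G#dim (G#–B–D) is not: scale degree 2 in F# major carries G#m (ii). In F# minor the chord on that degree is G#dim, so here it functions as ii°, borrowed from the parallel minor.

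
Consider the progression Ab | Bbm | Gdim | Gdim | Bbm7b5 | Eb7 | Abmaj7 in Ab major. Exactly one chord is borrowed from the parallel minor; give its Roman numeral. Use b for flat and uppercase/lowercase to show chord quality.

In Ab major the diatonic chords are Ab, Bbm, Cm, Db, Eb, Fm, Gdim. Ab, Bbm, Gdim, Eb7 and Abmaj7 all belong to that set. But Bbm7b5 (Bb–Db–Fb–Ab) is foreign: the diatonic ii on degree 2 is Bbm, whereas Bbm7b5 comes from Ab minor. It is labeled iiø7.

iiø7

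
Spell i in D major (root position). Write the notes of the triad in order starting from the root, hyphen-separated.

i is built on scale degree 1, which is D in both D major and its parallel. In D minor the chord on D is D–F–A.

D-F-A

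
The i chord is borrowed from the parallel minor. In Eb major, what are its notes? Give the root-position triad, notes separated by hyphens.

i is built on scale degree 1, which is Eb in both Eb major and its parallel. Stacking thirds in Eb minor on Eb gives Eb–Gb–Bb.

Eb-Gb-Bb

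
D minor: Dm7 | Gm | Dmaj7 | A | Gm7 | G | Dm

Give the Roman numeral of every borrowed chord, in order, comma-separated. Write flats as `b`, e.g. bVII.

Imaj7, IV

D minor has the diatonic set Dm, Edim, F, Gm, A, Bb, C (with V from harmonic minor). Dm7, Gm, A, Gm7 and Dm are all diatonic. But Dmaj7 (D–F#–A–C#) is foreign: the diatonic i on degree 1 is Dm, whereas Dmaj7 comes from D major. It is labeled Imaj7. But G (G–B–D) is foreign: the diatonic iv on degree 4 is Gm, whereas G comes from D major. It is labeled IV.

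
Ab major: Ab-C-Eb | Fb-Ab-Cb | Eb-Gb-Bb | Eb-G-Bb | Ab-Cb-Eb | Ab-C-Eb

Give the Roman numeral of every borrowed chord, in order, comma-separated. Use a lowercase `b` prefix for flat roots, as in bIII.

The diatonic triads in Ab major are Ab, Bbm, Cm, Db, Eb, Fm, Gdim. Of the given chords, Ab–C–Eb = Ab and Eb–G–Bb = Eb are diatonic. Fb–Ab–Cb doesn't fit — on degree 6 Ab major would have Fm (vi). Fb is the degree-6 chord of Ab minor, so it is the borrowed bVI. Eb–Gb–Bb doesn't fit — on degree 5 Ab major would have Eb (V). Ebm is the degree-5 chord of Ab minor, so it is the borrowed v. Ab–Cb–Eb doesn't fit — on degree 1 Ab major would have Ab (I). Abm is the degree-1 chord of Ab minor, so it is the borrowed i.

bVI, v, i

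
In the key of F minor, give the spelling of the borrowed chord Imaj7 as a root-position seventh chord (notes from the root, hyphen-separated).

F-A-C-E

The root, F, is scale degree 1 — the same note in F minor and F major; only the chord quality changes. Building the major-seventh chord from the parallel major on F: F–A–C–E.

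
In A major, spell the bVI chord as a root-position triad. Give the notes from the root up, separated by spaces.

bVI is built on the lowered scale degree 6. In A major degree 6 is F#; lowered it becomes F. Building the major chord from the parallel minor on F: F–A–C.

F A C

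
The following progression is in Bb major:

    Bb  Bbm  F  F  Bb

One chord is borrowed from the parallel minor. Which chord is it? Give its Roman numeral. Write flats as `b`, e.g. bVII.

i

In Bb major the diatonic chords are Bb, Cm, Dm, Eb, F, Gm, Adim. Of the given chords, Bb and F are diatonic. Bbm (Bb–Db–F) is not: scale degree 1 in Bb major carries Bb (I). In Bb minor the chord on that degree is Bbm, so here it functions as i, borrowed from the parallel minor.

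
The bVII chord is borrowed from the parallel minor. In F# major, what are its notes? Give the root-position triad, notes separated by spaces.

Scale degree 7 in F# major is E#. bVII uses the lowered form, E, taken from F# minor. In F# minor the chord on E is E–G#–B.

E G# B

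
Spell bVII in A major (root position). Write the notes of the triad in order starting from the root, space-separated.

G B D

bVII is built on the lowered scale degree 7. In A major degree 7 is G#; lowered it becomes G. Building the major chord from the parallel minor on G: G–B–D.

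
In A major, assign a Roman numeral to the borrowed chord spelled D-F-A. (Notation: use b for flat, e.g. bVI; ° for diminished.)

iv

D is scale degree 4 in A major. D–F–A is a minor chord — the form found in A minor, not the diatonic IV (D). Borrowed into A major it is written iv.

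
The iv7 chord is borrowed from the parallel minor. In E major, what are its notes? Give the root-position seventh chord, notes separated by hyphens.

iv7 is built on scale degree 4, which is A in both E major and its parallel. In E minor the chord on A is A–C–E–G.

A-C-E-G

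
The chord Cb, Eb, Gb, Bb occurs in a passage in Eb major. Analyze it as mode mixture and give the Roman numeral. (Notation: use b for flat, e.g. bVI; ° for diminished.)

bVImaj7

Cb is the lowered form of scale degree 6 in Eb major (the diatonic degree 6 is C). The diatonic chord on degree 6 would be Cm (vi), but Cb–Eb–Gb–Bb is the major-seventh chord from Eb minor. As a borrowed chord it is labeled bVImaj7.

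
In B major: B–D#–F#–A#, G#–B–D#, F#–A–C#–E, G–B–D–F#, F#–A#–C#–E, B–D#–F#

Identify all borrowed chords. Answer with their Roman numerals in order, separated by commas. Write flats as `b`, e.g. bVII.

v7, bVImaj7

B major has the diatonic set B, C#m, D#m, E, F#, G#m, A#dim. B–D#–F#–A# = Bmaj7, G#–B–D# = G#m, F#–A#–C#–E = F#7 and B–D#–F# = B all belong to that set. F#–A–C#–E is not: scale degree 5 in B major carries F# (V). In B minor the chord on that degree is F#m7, so here it functions as v7, borrowed from the parallel minor. G–B–D–F# doesn't fit — on degree 6 B major would have G#m (vi). Gmaj7 is the degree-6 chord of B minor, so it is the borrowed bVImaj7.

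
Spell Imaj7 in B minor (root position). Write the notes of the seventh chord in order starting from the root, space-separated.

B D# F# A#

Imaj7 is built on scale degree 1, which is B in both B minor and its parallel. Stacking thirds in B major on B gives B–D#–F#–A#.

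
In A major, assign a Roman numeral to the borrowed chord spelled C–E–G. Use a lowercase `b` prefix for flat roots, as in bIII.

bIII

C is the lowered form of scale degree 3 in A major (the diatonic degree 3 is C#). Diatonically A major has C#m (iii) on that degree; C–E–G is instead the major chord native to A minor, so it takes the label bIII.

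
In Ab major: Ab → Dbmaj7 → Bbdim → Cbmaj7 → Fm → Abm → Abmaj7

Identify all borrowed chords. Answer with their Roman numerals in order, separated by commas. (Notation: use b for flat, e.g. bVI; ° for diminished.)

ii°, bIIImaj7, i

The diatonic triads in Ab major are Ab, Bbm, Cm, Db, Eb, Fm, Gdim. Of the given chords, Ab, Dbmaj7, Fm and Abmaj7 are diatonic. Bbdim (Bb–Db–Fb) is not: scale degree 2 in Ab major carries Bbm (ii). In Ab minor the chord on that degree is Bbdim, so here it functions as ii°, borrowed from the parallel minor. Cbmaj7 (Cb–Eb–Gb–Bb) is not: scale degree 3 in Ab major carries Cm (iii). In Ab minor the chord on that degree is Cbmaj7, so here it functions as bIIImaj7, borrowed from the parallel minor. Abm (Ab–Cb–Eb) doesn't fit — on degree 1 Ab major would have Ab (I). Abm is the degree-1 chord of Ab minor, so it is the borrowed i.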